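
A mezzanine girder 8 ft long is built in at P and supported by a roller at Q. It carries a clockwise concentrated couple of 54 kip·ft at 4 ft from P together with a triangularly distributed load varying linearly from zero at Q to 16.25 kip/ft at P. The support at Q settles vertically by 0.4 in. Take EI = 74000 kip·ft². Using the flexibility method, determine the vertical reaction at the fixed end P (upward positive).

R_P = 58.86 kip

Release the roller at Q. Primary structure: cantilever fixed at P.
Primary-structure tip deflection at Q by superposition:
  clockwise couple 54 at a = 4: M₀a(2L − a)/(2EI) = 1296/EI
  triangular load, peak 16.25 at the fixed end: w₀L⁴/(30EI) = 2219/EI
  δ_0 = 3515/EI
Tip deflection under a unit load at Q: L³/(3EI) = 170.7/EI.
With EI = 74000 kip·ft²: δ_0 = 0.047495 ft and δ_{QQ} = 0.002306 ft/kip.
Compatibility — the beam at Q must follow the support down by 0.03333 ft: δ_0 − R_Q·δ_{QQ} = 0.03333, so R_Q = (0.047495 − 0.03333)/0.002306 = 6.141 kip.
Vertical equilibrium: R_P = ΣP − R_Q = 65 − 6.141 = 58.86 kip.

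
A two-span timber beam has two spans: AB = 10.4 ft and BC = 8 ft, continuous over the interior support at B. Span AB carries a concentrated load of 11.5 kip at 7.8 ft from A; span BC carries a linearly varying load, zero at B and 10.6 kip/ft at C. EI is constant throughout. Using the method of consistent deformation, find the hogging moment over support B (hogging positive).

Release continuity at B by inserting a hinge; the redundant is the internal moment M_B. The primary structure is two simply-supported spans AB and BC.
End slopes at the hinge B, treating each span as simply supported:
  span AB: point load 11.5 at a = 7.8: Pab(L + a)/(6LEI) = 68.02/EI
  span BC: triangular load, peak 10.6: 7w₀L³/(360EI) = 105.5/EI
  relative rotation θ_0 = (68.02 + 105.5)/EI = 173.6/EI
A unit hogging moment at B produces rotation L₁/(3EI) + L₂/(3EI) = 6.133/EI.
Compatibility: M_B·(L₁+L₂)/(3EI) = θ_0, giving M_B = 28.3 kip·ft (hogging).

M_B = 28.3 kip·ft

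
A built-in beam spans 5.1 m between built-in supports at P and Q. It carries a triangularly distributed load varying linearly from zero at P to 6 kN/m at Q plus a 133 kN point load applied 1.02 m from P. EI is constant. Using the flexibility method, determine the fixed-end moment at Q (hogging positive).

M_Q = 29.51 kN·m

Take the two fixed-end moments M_P, M_Q as redundants; the released structure is the simple span PQ.
On the primary (simply-supported) span, the end slopes from the loading are:
  at P: triangular load, peak 6: 7w₀L³/(360EI) = 15.48/EI
  at Q: triangular load, peak 6: w₀L³/(45EI) = 17.69/EI
  at P: point load 133 at a = 1.02: Pab(L + b)/(6LEI) = 166/EI
  at Q: point load 133 at a = 1.02: Pab(L + a)/(6LEI) = 110.7/EI
  θ_P0 = 181.5/EI,  θ_Q0 = 128.4/EI
Flexibility coefficients: a unit moment at one end gives L/(3EI) there and L/(6EI) at the far end, so f₁₁ = f₂₂ = 1.7/EI and f₁₂ = f₂₁ = 0.85/EI.
Compatibility — zero rotation at each built-in end:
  1.7 M_P + 0.85 M_Q = 181.5
  0.85 M_P + 1.7 M_Q = 128.4
Solving the pair gives M_P = 92.02 kN·m and M_Q = 29.51 kN·m (hogging).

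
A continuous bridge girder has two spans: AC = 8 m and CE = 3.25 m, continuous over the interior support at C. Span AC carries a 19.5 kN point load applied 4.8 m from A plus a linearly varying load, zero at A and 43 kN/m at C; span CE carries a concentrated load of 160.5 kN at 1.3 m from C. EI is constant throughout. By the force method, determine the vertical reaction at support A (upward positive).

R_A = 42.55 kN

Release continuity at C by inserting a hinge; the redundant is the internal moment M_C. The primary structure is two simply-supported spans AC and CE.
Discontinuity in slope at C on the released structure — sum the simple-span end rotations:
  span AC: point load 19.5 at a = 4.8: Pab(L + a)/(6LEI) = 79.87/EI
  span AC: triangular load, peak 43: w₀L³/(45EI) = 489.2/EI
  span CE: point load 160.5 at a = 1.3: Pab(L + b)/(6LEI) = 108.5/EI
  relative rotation θ_0 = (569.1 + 108.5)/EI = 677.6/EI
A unit hogging moment at C produces rotation L₁/(3EI) + L₂/(3EI) = 3.75/EI.
Compatibility: M_C·(L₁+L₂)/(3EI) = θ_0, giving M_C = 180.7 kN·m (hogging).
Span AC, ΣM about A with M_C applied at C: R_C^{AC}·8 = 1011 + 180.7, so R_C^{AC} = 149 kN and R_A = 191.5 − 149 = 42.55 kN.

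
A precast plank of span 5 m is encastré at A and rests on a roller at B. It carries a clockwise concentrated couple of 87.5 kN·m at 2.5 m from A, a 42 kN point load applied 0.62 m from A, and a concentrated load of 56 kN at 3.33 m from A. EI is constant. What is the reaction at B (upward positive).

Take the reaction at B as the redundant and release it; the primary structure is a cantilever fixed at A.
Primary-structure tip deflection at B by superposition:
  clockwise couple 87.5 at a = 2.5: M₀a(2L − a)/(2EI) = 820.3/EI
  point load 42 at a = 0.62: Pa²(3L − a)/(6EI) = 38.69/EI
  point load 56 at a = 3.33: Pa²(3L − a)/(6EI) = 1208/EI
  δ_0 = 2067/EI
Tip deflection under a unit load at B: L³/(3EI) = 41.67/EI.
Compatibility at B: δ_0 − R_B·δ_{BB} = 0, so R_B = 2067/41.67 = 49.6 kN.

R_B = 49.6 kN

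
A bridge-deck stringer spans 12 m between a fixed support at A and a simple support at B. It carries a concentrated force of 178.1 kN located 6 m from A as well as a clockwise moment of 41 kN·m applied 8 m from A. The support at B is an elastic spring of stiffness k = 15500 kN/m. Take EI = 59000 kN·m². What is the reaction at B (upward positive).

Remove the prop at B; the released (primary) structure is a cantilever built in at A.
Downward deflection at the released point B due to the loads:
  point load 178.1 at a = 6: Pa²(3L − a)/(6EI) = 32058/EI
  clockwise couple 41 at a = 8: M₀a(2L − a)/(2EI) = 2624/EI
  δ_0 = 34682/EI
Flexibility coefficient — unit upward force at B: δ_{BB} = L³/(3EI) = 576/EI.
With EI = 59000 kN·m²: δ_0 = 0.58783 m and δ_{BB} = 0.009763 m/kN.
Compatibility — the spring shortens by R_B/k under the reaction it provides: δ_0 − R_B·δ_{BB} = R_B/k. With 1/k = 0.000065 m/kN, R_B = δ_0 / (δ_{BB} + 1/k) = 0.58783 / (0.009763 + 0.000065) = 59.82 kN.

R_B = 59.82 kN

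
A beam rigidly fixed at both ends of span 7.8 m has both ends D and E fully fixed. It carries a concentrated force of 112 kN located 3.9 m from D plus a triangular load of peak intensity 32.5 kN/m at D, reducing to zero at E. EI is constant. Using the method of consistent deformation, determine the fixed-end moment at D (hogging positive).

M_D = 208.1 kN·m

Release both end moments; the primary structure is a simply-supported span DE with redundants M_D and M_E.
Simple-span end rotations at D and E under the given loads:
  at D: point load 112 at a = 3.9: Pab(L + b)/(6LEI) = 425.9/EI
  at E: point load 112 at a = 3.9: Pab(L + a)/(6LEI) = 425.9/EI
  at D: triangular load, peak 32.5: w₀L³/(45EI) = 342.7/EI
  at E: triangular load, peak 32.5: 7w₀L³/(360EI) = 299.9/EI
  θ_D0 = 768.6/EI,  θ_E0 = 725.8/EI
Flexibility coefficients: a unit moment at one end gives L/(3EI) there and L/(6EI) at the far end, so f₁₁ = f₂₂ = 2.6/EI and f₁₂ = f₂₁ = 1.3/EI.
Compatibility — zero rotation at each built-in end:
  2.6 M_D + 1.3 M_E = 768.6
  1.3 M_D + 2.6 M_E = 725.8
Solving the pair gives M_D = 208.1 kN·m and M_E = 175.1 kN·m (hogging).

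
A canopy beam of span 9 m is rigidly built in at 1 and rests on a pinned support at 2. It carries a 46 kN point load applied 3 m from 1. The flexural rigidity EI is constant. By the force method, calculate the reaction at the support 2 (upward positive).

Choose R_2 as the redundant. The primary structure is the cantilever fixed at 1.
Free-end deflection of the primary structure under the applied loading (downward +):
  point load 46 at a = 3: Pa²(3L − a)/(6EI) = 1656/EI
Flexibility coefficient — unit upward force at 2: δ_{22} = L³/(3EI) = 243/EI.
The prop prevents deflection at 2: R_2 = δ_0/δ_{22} = 1656/243 = 6.815 kN.

R_2 = 6.815 kN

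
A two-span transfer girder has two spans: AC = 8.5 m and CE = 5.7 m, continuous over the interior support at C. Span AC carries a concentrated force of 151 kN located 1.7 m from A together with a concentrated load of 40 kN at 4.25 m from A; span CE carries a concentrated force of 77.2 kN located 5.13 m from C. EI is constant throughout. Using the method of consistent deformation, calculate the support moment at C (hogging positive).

M_C = 120.7 kN·m

Release continuity at C by inserting a hinge; the redundant is the internal moment M_C. The primary structure is two simply-supported spans AC and CE.
Rotations at C on the released spans (each span's end-slope, ×1/EI):
  span AC: point load 151 at a = 1.7: Pab(L + a)/(6LEI) = 349.1/EI
  span AC: point load 40 at a = 4.25: Pab(L + a)/(6LEI) = 180.6/EI
  span CE: point load 77.2 at a = 5.13: Pab(L + b)/(6LEI) = 41.39/EI
  relative rotation θ_0 = (529.7 + 41.39)/EI = 571.1/EI
A unit hogging moment at C produces rotation L₁/(3EI) + L₂/(3EI) = 4.733/EI.
Compatibility: M_C·(L₁+L₂)/(3EI) = θ_0, giving M_C = 120.7 kN·m (hogging).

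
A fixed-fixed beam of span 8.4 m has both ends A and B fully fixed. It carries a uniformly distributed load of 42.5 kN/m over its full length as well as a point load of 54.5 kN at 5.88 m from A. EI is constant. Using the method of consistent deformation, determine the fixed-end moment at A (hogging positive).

Release both end moments; the primary structure is a simply-supported span AB with redundants M_A and M_B.
Simple-span end rotations at A and B under the given loads:
  at A: UDL 42.5: wL³/(24EI) = 1050/EI
  at B: UDL 42.5: wL³/(24EI) = 1050/EI
  at A: point load 54.5 at a = 5.88: Pab(L + b)/(6LEI) = 175/EI
  at B: point load 54.5 at a = 5.88: Pab(L + a)/(6LEI) = 228.8/EI
  θ_A0 = 1225/EI,  θ_B0 = 1278/EI
Flexibility coefficients: a unit moment at one end gives L/(3EI) there and L/(6EI) at the far end, so f₁₁ = f₂₂ = 2.8/EI and f₁₂ = f₂₁ = 1.4/EI.
Compatibility — zero rotation at each built-in end:
  2.8 M_A + 1.4 M_B = 1225
  1.4 M_A + 2.8 M_B = 1278
Solving the pair gives M_A = 278.7 kN·m and M_B = 317.2 kN·m (hogging).

M_A = 278.7 kN·m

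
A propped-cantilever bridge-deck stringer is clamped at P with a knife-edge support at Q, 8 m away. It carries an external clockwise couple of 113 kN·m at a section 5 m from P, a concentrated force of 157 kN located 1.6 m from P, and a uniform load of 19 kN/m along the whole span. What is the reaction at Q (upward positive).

Take the reaction at Q as the redundant and release it; the primary structure is a cantilever fixed at P.
Downward deflection at the released point Q due to the loads:
  clockwise couple 113 at a = 5: M₀a(2L − a)/(2EI) = 3108/EI
  point load 157 at a = 1.6: Pa²(3L − a)/(6EI) = 1501/EI
  UDL 19: wL⁴/(8EI) = 9728/EI
  δ_0 = 14336/EI
Tip deflection under a unit load at Q: L³/(3EI) = 170.7/EI.
The prop prevents deflection at Q: R_Q = δ_0/δ_{QQ} = 14336/170.7 = 84 kN.

R_Q = 84 kN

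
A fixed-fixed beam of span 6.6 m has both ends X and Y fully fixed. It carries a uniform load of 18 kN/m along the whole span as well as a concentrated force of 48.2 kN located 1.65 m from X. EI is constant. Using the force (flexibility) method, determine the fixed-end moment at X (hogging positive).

M_X = 110.1 kN·m

Take the two fixed-end moments M_X, M_Y as redundants; the released structure is the simple span XY.
On the primary (simply-supported) span, the end slopes from the loading are:
  at X: UDL 18: wL³/(24EI) = 215.6/EI
  at Y: UDL 18: wL³/(24EI) = 215.6/EI
  at X: point load 48.2 at a = 1.65: Pab(L + b)/(6LEI) = 114.8/EI
  at Y: point load 48.2 at a = 1.65: Pab(L + a)/(6LEI) = 82.02/EI
  θ_X0 = 330.4/EI,  θ_Y0 = 297.6/EI
Flexibility coefficients: a unit moment at one end gives L/(3EI) there and L/(6EI) at the far end, so f₁₁ = f₂₂ = 2.2/EI and f₁₂ = f₂₁ = 1.1/EI.
Compatibility — zero rotation at each built-in end:
  2.2 M_X + 1.1 M_Y = 330.4
  1.1 M_X + 2.2 M_Y = 297.6
Solving the pair gives M_X = 110.1 kN·m and M_Y = 80.25 kN·m (hogging).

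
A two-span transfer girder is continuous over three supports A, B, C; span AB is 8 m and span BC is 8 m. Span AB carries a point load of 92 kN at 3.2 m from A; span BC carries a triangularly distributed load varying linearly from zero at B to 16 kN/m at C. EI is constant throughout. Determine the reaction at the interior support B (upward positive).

Insert a hinge at B; M_B is the redundant, and each span becomes simply supported.
Discontinuity in slope at B on the released structure — sum the simple-span end rotations:
  span AB: point load 92 at a = 3.2: Pab(L + a)/(6LEI) = 329.7/EI
  span BC: triangular load, peak 16: 7w₀L³/(360EI) = 159.3/EI
  relative rotation θ_0 = (329.7 + 159.3)/EI = 489/EI
A unit hogging moment at B produces rotation L₁/(3EI) + L₂/(3EI) = 5.333/EI.
Slope continuity at B: θ_0 = M_B·5.333/EI, so M_B = 489/5.333 = 91.69 kN·m (hogging).
Span AB, ΣM about A with M_B applied at B: R_B^{AB}·8 = 294.4 + 91.69, so R_B^{AB} = 48.26 kN and R_A = 92 − 48.26 = 43.74 kN.
Span BC, ΣM about C: R_B^{BC}·8 = 170.7 + 91.69, so R_B^{BC} = 32.79 kN and R_C = 64 − 32.79 = 31.21 kN.
R_B = 48.26 + 32.79 = 81.06 kN.

R_B = 81.06 kN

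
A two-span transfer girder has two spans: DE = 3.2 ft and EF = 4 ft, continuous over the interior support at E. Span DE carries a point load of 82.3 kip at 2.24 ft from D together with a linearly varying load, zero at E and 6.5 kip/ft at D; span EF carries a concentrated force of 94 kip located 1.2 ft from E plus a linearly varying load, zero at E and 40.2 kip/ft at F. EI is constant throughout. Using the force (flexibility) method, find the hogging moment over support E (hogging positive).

M_E = 80.75 kip·ft

Take M_E as the redundant. Released structure: two simple spans DE and EF with a hinge at E.
Rotations at E on the released spans (each span's end-slope, ×1/EI):
  span DE: point load 82.3 at a = 2.24: Pab(L + a)/(6LEI) = 50.14/EI
  span DE: triangular load, peak 6.5: 7w₀L³/(360EI) = 4.142/EI
  span EF: point load 94 at a = 1.2: Pab(L + b)/(6LEI) = 89.49/EI
  span EF: triangular load, peak 40.2: 7w₀L³/(360EI) = 50.03/EI
  relative rotation θ_0 = (54.29 + 139.5)/EI = 193.8/EI
A unit hogging moment at E produces rotation L₁/(3EI) + L₂/(3EI) = 2.4/EI.
Compatibility: M_E·(L₁+L₂)/(3EI) = θ_0, giving M_E = 80.75 kip·ft (hogging).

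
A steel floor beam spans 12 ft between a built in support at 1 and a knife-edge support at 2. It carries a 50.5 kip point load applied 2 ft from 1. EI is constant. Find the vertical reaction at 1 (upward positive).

Take the reaction at 2 as the redundant and release it; the primary structure is a cantilever fixed at 1.
Deflection at 2 on the released cantilever, summing each load's contribution:
  point load 50.5 at a = 2: Pa²(3L − a)/(6EI) = 1145/EI
Flexibility coefficient — unit upward force at 2: δ_{22} = L³/(3EI) = 576/EI.
The prop prevents deflection at 2: R_2 = δ_0/δ_{22} = 1145/576 = 1.987 kip.
Vertical equilibrium: R_1 = ΣP − R_2 = 50.5 − 1.987 = 48.51 kip.

R_1 = 48.51 kip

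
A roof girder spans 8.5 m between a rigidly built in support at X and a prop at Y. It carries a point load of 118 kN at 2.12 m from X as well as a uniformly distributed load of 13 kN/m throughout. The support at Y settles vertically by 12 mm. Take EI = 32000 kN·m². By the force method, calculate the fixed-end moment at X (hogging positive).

Release the roller at Y. Primary structure: cantilever fixed at X.
Downward deflection at the released point Y due to the loads:
  point load 118 at a = 2.12: Pa²(3L − a)/(6EI) = 2067/EI
  UDL 13: wL⁴/(8EI) = 8483/EI
  δ_0 = 10549/EI
Tip deflection under a unit load at Y: L³/(3EI) = 204.7/EI.
With EI = 32000 kN·m²: δ_0 = 0.32966 m and δ_{YY} = 0.006397 m/kN.
Compatibility — the beam at Y must follow the support down by 0.012 m: δ_0 − R_Y·δ_{YY} = 0.012, so R_Y = (0.32966 − 0.012)/0.006397 = 49.66 kN.
Moment equilibrium about X: M_X = Σ(load moments about X) − R_Y·L = 719.8 − 49.66×8.5 = 297.7 kN·m.

M_X = 297.7 kN·m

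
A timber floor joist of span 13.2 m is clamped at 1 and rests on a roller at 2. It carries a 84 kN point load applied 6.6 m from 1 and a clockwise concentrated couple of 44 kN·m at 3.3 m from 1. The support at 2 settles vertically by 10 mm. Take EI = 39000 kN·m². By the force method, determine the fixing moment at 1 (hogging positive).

Remove the prop at 2; the released (primary) structure is a cantilever built in at 1.
Deflection at 2 on the released cantilever, summing each load's contribution:
  point load 84 at a = 6.6: Pa²(3L − a)/(6EI) = 20125/EI
  clockwise couple 44 at a = 3.3: M₀a(2L − a)/(2EI) = 1677/EI
  δ_0 = 21802/EI
Tip deflection under a unit load at 2: L³/(3EI) = 766.7/EI.
With EI = 39000 kN·m²: δ_0 = 0.55902 m and δ_{22} = 0.019658 m/kN.
Compatibility — the beam at 2 must follow the support down by 0.01 m: δ_0 − R_2·δ_{22} = 0.01, so R_2 = (0.55902 − 0.01)/0.019658 = 27.93 kN.
Moment equilibrium about 1: M_1 = Σ(load moments about 1) − R_2·L = 598.4 − 27.93×13.2 = 229.7 kN·m.

M_1 = 229.7 kN·m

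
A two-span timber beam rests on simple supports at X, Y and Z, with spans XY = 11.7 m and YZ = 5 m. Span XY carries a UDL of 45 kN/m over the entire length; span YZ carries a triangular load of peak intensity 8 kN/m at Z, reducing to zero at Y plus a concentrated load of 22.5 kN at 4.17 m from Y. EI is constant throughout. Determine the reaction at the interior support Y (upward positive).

Release continuity at Y by inserting a hinge; the redundant is the internal moment M_Y. The primary structure is two simply-supported spans XY and YZ.
Rotations at Y on the released spans (each span's end-slope, ×1/EI):
  span XY: UDL 45: wL³/(24EI) = 3003/EI
  span YZ: triangular load, peak 8: 7w₀L³/(360EI) = 19.44/EI
  span YZ: point load 22.5 at a = 4.17: Pab(L + b)/(6LEI) = 15.13/EI
  relative rotation θ_0 = (3003 + 34.58)/EI = 3038/EI
A unit hogging moment at Y produces rotation L₁/(3EI) + L₂/(3EI) = 5.567/EI.
Compatibility: M_Y·(L₁+L₂)/(3EI) = θ_0, giving M_Y = 545.7 kN·m (hogging).
Span XY, ΣM about X with M_Y applied at Y: R_Y^{XY}·11.7 = 3080 + 545.7, so R_Y^{XY} = 309.9 kN and R_X = 526.5 − 309.9 = 216.6 kN.
Span YZ, ΣM about Z: R_Y^{YZ}·5 = 52.01 + 545.7, so R_Y^{YZ} = 119.5 kN and R_Z = 42.5 − 119.5 = -77.04 kN.
R_Y = 309.9 + 119.5 = 429.4 kN.

R_Y = 429.4 kN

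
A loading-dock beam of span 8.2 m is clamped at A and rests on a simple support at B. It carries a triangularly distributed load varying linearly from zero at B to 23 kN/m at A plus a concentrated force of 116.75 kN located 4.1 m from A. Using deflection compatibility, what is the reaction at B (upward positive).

R_B = 55.34 kN

Take the reaction at B as the redundant and release it; the primary structure is a cantilever fixed at A.
Primary-structure tip deflection at B by superposition:
  triangular load, peak 23 at the fixed end: w₀L⁴/(30EI) = 3466/EI
  point load 116.75 at a = 4.1: Pa²(3L − a)/(6EI) = 6705/EI
  δ_0 = 10172/EI
Tip deflection under a unit load at B: L³/(3EI) = 183.8/EI.
The prop prevents deflection at B: R_B = δ_0/δ_{BB} = 10172/183.8 = 55.34 kN.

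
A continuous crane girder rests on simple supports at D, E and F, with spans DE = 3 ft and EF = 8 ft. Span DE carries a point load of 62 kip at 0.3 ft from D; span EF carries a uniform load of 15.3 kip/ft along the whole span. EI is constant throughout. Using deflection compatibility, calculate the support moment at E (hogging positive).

Take M_E as the redundant. Released structure: two simple spans DE and EF with a hinge at E.
End slopes at the hinge E, treating each span as simply supported:
  span DE: point load 62 at a = 0.3: Pab(L + a)/(6LEI) = 9.207/EI
  span EF: UDL 15.3: wL³/(24EI) = 326.4/EI
  relative rotation θ_0 = (9.207 + 326.4)/EI = 335.6/EI
A unit hogging moment at E produces rotation L₁/(3EI) + L₂/(3EI) = 3.667/EI.
Slope continuity at E: θ_0 = M_E·3.667/EI, so M_E = 335.6/3.667 = 91.53 kip·ft (hogging).

M_E = 91.53 kip·ft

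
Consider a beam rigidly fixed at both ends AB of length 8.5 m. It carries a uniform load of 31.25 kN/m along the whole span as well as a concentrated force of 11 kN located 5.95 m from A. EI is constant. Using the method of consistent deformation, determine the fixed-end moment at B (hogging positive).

Release both end moments; the primary structure is a simply-supported span AB with redundants M_A and M_B.
Simple-span end rotations at A and B under the given loads:
  at A: UDL 31.25: wL³/(24EI) = 799.6/EI
  at B: UDL 31.25: wL³/(24EI) = 799.6/EI
  at A: point load 11 at a = 5.95: Pab(L + b)/(6LEI) = 36.16/EI
  at B: point load 11 at a = 5.95: Pab(L + a)/(6LEI) = 47.29/EI
  θ_A0 = 835.8/EI,  θ_B0 = 846.9/EI
Flexibility coefficients: a unit moment at one end gives L/(3EI) there and L/(6EI) at the far end, so f₁₁ = f₂₂ = 2.833/EI and f₁₂ = f₂₁ = 1.417/EI.
Compatibility — zero rotation at each built-in end:
  2.833 M_A + 1.417 M_B = 835.8
  1.417 M_A + 2.833 M_B = 846.9
Solving the pair gives M_A = 194 kN·m and M_B = 201.9 kN·m (hogging).

M_B = 201.9 kN·m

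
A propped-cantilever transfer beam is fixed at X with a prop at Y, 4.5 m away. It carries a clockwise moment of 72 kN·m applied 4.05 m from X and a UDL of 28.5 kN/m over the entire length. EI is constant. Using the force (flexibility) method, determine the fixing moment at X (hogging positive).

Take the reaction at Y as the redundant and release it; the primary structure is a cantilever fixed at X.
Free-end deflection of the primary structure under the applied loading (downward +):
  clockwise couple 72 at a = 4.05: M₀a(2L − a)/(2EI) = 721.7/EI
  UDL 28.5: wL⁴/(8EI) = 1461/EI
  δ_0 = 2183/EI
Tip deflection under a unit load at Y: L³/(3EI) = 30.38/EI.
The prop prevents deflection at Y: R_Y = δ_0/δ_{YY} = 2183/30.38 = 71.85 kN.
Moment equilibrium about X: M_X = Σ(load moments about X) − R_Y·L = 360.6 − 71.85×4.5 = 37.22 kN·m.

M_X = 37.22 kN·m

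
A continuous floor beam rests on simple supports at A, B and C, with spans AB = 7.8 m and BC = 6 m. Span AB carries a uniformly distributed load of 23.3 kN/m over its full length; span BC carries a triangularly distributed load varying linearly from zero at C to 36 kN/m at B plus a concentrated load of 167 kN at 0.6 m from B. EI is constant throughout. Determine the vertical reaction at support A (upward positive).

Release continuity at B by inserting a hinge; the redundant is the internal moment M_B. The primary structure is two simply-supported spans AB and BC.
Rotations at B on the released spans (each span's end-slope, ×1/EI):
  span AB: UDL 23.3: wL³/(24EI) = 460.7/EI
  span BC: triangular load, peak 36: w₀L³/(45EI) = 172.8/EI
  span BC: point load 167 at a = 0.6: Pab(L + b)/(6LEI) = 171.3/EI
  relative rotation θ_0 = (460.7 + 344.1)/EI = 804.9/EI
A unit hogging moment at B produces rotation L₁/(3EI) + L₂/(3EI) = 4.6/EI.
Slope continuity at B: θ_0 = M_B·4.6/EI, so M_B = 804.9/4.6 = 175 kN·m (hogging).
Span AB, ΣM about A with M_B applied at B: R_B^{AB}·7.8 = 708.8 + 175, so R_B^{AB} = 113.3 kN and R_A = 181.7 − 113.3 = 68.44 kN.

R_A = 68.44 kN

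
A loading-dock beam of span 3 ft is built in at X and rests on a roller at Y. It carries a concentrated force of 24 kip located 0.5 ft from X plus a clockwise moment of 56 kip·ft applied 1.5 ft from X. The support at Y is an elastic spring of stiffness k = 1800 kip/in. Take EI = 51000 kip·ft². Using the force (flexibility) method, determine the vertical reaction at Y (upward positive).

R_Y = 17.38 kip

Take the reaction at Y as the redundant and release it; the primary structure is a cantilever fixed at X.
Downward deflection at the released point Y due to the loads:
  point load 24 at a = 0.5: Pa²(3L − a)/(6EI) = 8.5/EI
  clockwise couple 56 at a = 1.5: M₀a(2L − a)/(2EI) = 189/EI
  δ_0 = 197.5/EI
Flexibility coefficient — unit upward force at Y: δ_{YY} = L³/(3EI) = 9/EI.
With EI = 51000 kip·ft²: δ_0 = 0.003873 ft and δ_{YY} = 0.000176 ft/kip.
Compatibility — the spring shortens by R_Y/k under the reaction it provides: δ_0 − R_Y·δ_{YY} = R_Y/k. With 1/k = 1/(1800×12) ft/kip = 0.000046 ft/kip, R_Y = δ_0 / (δ_{YY} + 1/k) = 0.003873 / (0.000176 + 0.000046) = 17.38 kip.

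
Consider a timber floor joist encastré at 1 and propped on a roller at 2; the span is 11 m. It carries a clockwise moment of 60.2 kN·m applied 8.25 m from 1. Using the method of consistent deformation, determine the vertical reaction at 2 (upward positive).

Take the reaction at 2 as the redundant and release it; the primary structure is a cantilever fixed at 1.
Deflection at 2 on the released cantilever, summing each load's contribution:
  clockwise couple 60.2 at a = 8.25: M₀a(2L − a)/(2EI) = 3414/EI
Tip deflection under a unit load at 2: L³/(3EI) = 443.7/EI.
The prop prevents deflection at 2: R_2 = δ_0/δ_{22} = 3414/443.7 = 7.696 kN.

R_2 = 7.696 kN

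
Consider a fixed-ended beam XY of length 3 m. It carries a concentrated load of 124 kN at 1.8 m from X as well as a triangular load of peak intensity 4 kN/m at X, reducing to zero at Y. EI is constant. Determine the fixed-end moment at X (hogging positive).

M_X = 37.51 kN·m

Take the two fixed-end moments M_X, M_Y as redundants; the released structure is the simple span XY.
On the primary (simply-supported) span, the end slopes from the loading are:
  at X: point load 124 at a = 1.8: Pab(L + b)/(6LEI) = 62.5/EI
  at Y: point load 124 at a = 1.8: Pab(L + a)/(6LEI) = 71.42/EI
  at X: triangular load, peak 4: w₀L³/(45EI) = 2.4/EI
  at Y: triangular load, peak 4: 7w₀L³/(360EI) = 2.1/EI
  θ_X0 = 64.9/EI,  θ_Y0 = 73.52/EI
Flexibility coefficients: a unit moment at one end gives L/(3EI) there and L/(6EI) at the far end, so f₁₁ = f₂₂ = 1/EI and f₁₂ = f₂₁ = 0.5/EI.
Compatibility — zero rotation at each built-in end:
  1 M_X + 0.5 M_Y = 64.9
  0.5 M_X + 1 M_Y = 73.52
Solving the pair gives M_X = 37.51 kN·m and M_Y = 54.77 kN·m (hogging).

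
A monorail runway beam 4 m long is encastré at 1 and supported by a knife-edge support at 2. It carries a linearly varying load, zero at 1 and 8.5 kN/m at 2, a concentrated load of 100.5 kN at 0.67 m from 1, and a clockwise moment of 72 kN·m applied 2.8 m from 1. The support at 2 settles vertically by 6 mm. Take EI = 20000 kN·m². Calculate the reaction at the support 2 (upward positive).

Take the reaction at 2 as the redundant and release it; the primary structure is a cantilever fixed at 1.
Downward deflection at the released point 2 due to the loads:
  triangular load, peak 8.5 at the free end: 11w₀L⁴/(120EI) = 199.5/EI
  point load 100.5 at a = 0.67: Pa²(3L − a)/(6EI) = 85.19/EI
  clockwise couple 72 at a = 2.8: M₀a(2L − a)/(2EI) = 524.2/EI
  δ_0 = 808.8/EI
Flexibility coefficient — unit upward force at 2: δ_{22} = L³/(3EI) = 21.33/EI.
With EI = 20000 kN·m²: δ_0 = 0.040441 m and δ_{22} = 0.001067 m/kN.
Compatibility — the beam at 2 must follow the support down by 0.006 m: δ_0 − R_2·δ_{22} = 0.006, so R_2 = (0.040441 − 0.006)/0.001067 = 32.29 kN.

R_2 = 32.29 kN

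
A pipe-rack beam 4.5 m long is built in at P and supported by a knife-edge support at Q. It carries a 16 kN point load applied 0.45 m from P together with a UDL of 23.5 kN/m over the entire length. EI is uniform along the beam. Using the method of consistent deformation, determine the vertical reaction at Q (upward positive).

R_Q = 39.89 kN

Choose R_Q as the redundant. The primary structure is the cantilever fixed at P.
Primary-structure tip deflection at Q by superposition:
  point load 16 at a = 0.45: Pa²(3L − a)/(6EI) = 7.047/EI
  UDL 23.5: wL⁴/(8EI) = 1205/EI
  δ_0 = 1212/EI
Flexibility coefficient — unit upward force at Q: δ_{QQ} = L³/(3EI) = 30.38/EI.
Compatibility at Q: δ_0 − R_Q·δ_{QQ} = 0, so R_Q = 1212/30.38 = 39.89 kN.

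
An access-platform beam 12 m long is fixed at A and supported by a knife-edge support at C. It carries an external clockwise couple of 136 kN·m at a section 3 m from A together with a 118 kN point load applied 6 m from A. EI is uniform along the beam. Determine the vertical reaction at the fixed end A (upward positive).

R_A = 73.69 kN

Take the reaction at C as the redundant and release it; the primary structure is a cantilever fixed at A.
Free-end deflection of the primary structure under the applied loading (downward +):
  clockwise couple 136 at a = 3: M₀a(2L − a)/(2EI) = 4284/EI
  point load 118 at a = 6: Pa²(3L − a)/(6EI) = 21240/EI
  δ_0 = 25524/EI
Tip deflection under a unit load at C: L³/(3EI) = 576/EI.
The prop prevents deflection at C: R_C = δ_0/δ_{CC} = 25524/576 = 44.31 kN.
Vertical equilibrium: R_A = ΣP − R_C = 118 − 44.31 = 73.69 kN.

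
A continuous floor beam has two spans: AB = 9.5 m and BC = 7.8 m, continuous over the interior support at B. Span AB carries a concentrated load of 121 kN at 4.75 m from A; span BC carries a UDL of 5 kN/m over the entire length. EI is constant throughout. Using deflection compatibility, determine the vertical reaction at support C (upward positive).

Take M_B as the redundant. Released structure: two simple spans AB and BC with a hinge at B.
Discontinuity in slope at B on the released structure — sum the simple-span end rotations:
  span AB: point load 121 at a = 4.75: Pab(L + a)/(6LEI) = 682.5/EI
  span BC: UDL 5: wL³/(24EI) = 98.86/EI
  relative rotation θ_0 = (682.5 + 98.86)/EI = 781.4/EI
A unit hogging moment at B produces rotation L₁/(3EI) + L₂/(3EI) = 5.767/EI.
Slope continuity at B: θ_0 = M_B·5.767/EI, so M_B = 781.4/5.767 = 135.5 kN·m (hogging).
Span BC, ΣM about C: R_B^{BC}·7.8 = 152.1 + 135.5, so R_B^{BC} = 36.87 kN and R_C = 39 − 36.87 = 2.128 kN.

R_C = 2.128 kN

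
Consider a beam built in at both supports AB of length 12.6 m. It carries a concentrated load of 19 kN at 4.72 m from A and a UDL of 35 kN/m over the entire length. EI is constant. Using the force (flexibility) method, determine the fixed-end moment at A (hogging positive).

M_A = 498.1 kN·m

Take the two fixed-end moments M_A, M_B as redundants; the released structure is the simple span AB.
On the primary (simply-supported) span, the end slopes from the loading are:
  at A: point load 19 at a = 4.72: Pab(L + b)/(6LEI) = 191.4/EI
  at B: point load 19 at a = 4.72: Pab(L + a)/(6LEI) = 161.9/EI
  at A: UDL 35: wL³/(24EI) = 2917/EI
  at B: UDL 35: wL³/(24EI) = 2917/EI
  θ_A0 = 3109/EI,  θ_B0 = 3079/EI
Flexibility coefficients: a unit moment at one end gives L/(3EI) there and L/(6EI) at the far end, so f₁₁ = f₂₂ = 4.2/EI and f₁₂ = f₂₁ = 2.1/EI.
Compatibility — zero rotation at each built-in end:
  4.2 M_A + 2.1 M_B = 3109
  2.1 M_A + 4.2 M_B = 3079
Solving the pair gives M_A = 498.1 kN·m and M_B = 484.1 kN·m (hogging).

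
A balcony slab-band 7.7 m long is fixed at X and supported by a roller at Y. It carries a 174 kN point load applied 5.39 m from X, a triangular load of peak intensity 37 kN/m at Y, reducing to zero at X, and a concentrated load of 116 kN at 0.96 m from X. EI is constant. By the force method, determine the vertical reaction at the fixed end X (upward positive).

Remove the prop at Y; the released (primary) structure is a cantilever built in at X.
Free-end deflection of the primary structure under the applied loading (downward +):
  point load 174 at a = 5.39: Pa²(3L − a)/(6EI) = 14921/EI
  triangular load, peak 37 at the free end: 11w₀L⁴/(120EI) = 11923/EI
  point load 116 at a = 0.96: Pa²(3L − a)/(6EI) = 394.5/EI
  δ_0 = 27238/EI
Tip deflection under a unit load at Y: L³/(3EI) = 152.2/EI.
The prop prevents deflection at Y: R_Y = δ_0/δ_{YY} = 27238/152.2 = 179 kN.
Vertical equilibrium: R_X = ΣP − R_Y = 432.4 − 179 = 253.5 kN.

R_X = 253.5 kN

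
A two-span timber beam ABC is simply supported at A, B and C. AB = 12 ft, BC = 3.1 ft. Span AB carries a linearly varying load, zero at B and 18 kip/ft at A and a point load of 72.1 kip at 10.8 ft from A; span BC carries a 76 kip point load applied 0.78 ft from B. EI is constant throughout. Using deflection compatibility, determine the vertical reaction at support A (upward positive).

Take M_B as the redundant. Released structure: two simple spans AB and BC with a hinge at B.
Rotations at B on the released spans (each span's end-slope, ×1/EI):
  span AB: triangular load, peak 18: 7w₀L³/(360EI) = 604.8/EI
  span AB: point load 72.1 at a = 10.8: Pab(L + a)/(6LEI) = 295.9/EI
  span BC: point load 76 at a = 0.78: Pab(L + b)/(6LEI) = 40.08/EI
  relative rotation θ_0 = (900.7 + 40.08)/EI = 940.8/EI
A unit hogging moment at B produces rotation L₁/(3EI) + L₂/(3EI) = 5.033/EI.
Compatibility: M_B·(L₁+L₂)/(3EI) = θ_0, giving M_B = 186.9 kip·ft (hogging).
Span AB, ΣM about A with M_B applied at B: R_B^{AB}·12 = 1211 + 186.9, so R_B^{AB} = 116.5 kip and R_A = 180.1 − 116.5 = 63.63 kip.

R_A = 63.63 kip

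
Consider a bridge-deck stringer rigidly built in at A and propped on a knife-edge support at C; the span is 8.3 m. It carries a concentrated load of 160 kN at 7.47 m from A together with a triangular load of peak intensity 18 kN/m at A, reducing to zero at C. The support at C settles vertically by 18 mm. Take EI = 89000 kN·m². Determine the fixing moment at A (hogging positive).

Release the roller at C. Primary structure: cantilever fixed at A.
Deflection at C on the released cantilever, summing each load's contribution:
  point load 160 at a = 7.47: Pa²(3L − a)/(6EI) = 25936/EI
  triangular load, peak 18 at the fixed end: w₀L⁴/(30EI) = 2847/EI
  δ_0 = 28784/EI
Flexibility coefficient — unit upward force at C: δ_{CC} = L³/(3EI) = 190.6/EI.
With EI = 89000 kN·m²: δ_0 = 0.32341 m and δ_{CC} = 0.002142 m/kN.
Compatibility — the beam at C must follow the support down by 0.018 m: δ_0 − R_C·δ_{CC} = 0.018, so R_C = (0.32341 − 0.018)/0.002142 = 142.6 kN.
Moment equilibrium about A: M_A = Σ(load moments about A) − R_C·L = 1402 − 142.6×8.3 = 218.2 kN·m.

M_A = 218.2 kN·m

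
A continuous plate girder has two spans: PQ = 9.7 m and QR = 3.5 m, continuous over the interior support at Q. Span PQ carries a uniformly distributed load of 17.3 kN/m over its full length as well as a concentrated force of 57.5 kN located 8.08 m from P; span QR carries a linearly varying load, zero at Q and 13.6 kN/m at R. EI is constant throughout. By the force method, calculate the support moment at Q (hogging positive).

Take M_Q as the redundant. Released structure: two simple spans PQ and QR with a hinge at Q.
Discontinuity in slope at Q on the released structure — sum the simple-span end rotations:
  span PQ: UDL 17.3: wL³/(24EI) = 657.9/EI
  span PQ: point load 57.5 at a = 8.08: Pab(L + a)/(6LEI) = 229.9/EI
  span QR: triangular load, peak 13.6: 7w₀L³/(360EI) = 11.34/EI
  relative rotation θ_0 = (887.8 + 11.34)/EI = 899.2/EI
A unit hogging moment at Q produces rotation L₁/(3EI) + L₂/(3EI) = 4.4/EI.
Slope continuity at Q: θ_0 = M_Q·4.4/EI, so M_Q = 899.2/4.4 = 204.4 kN·m (hogging).

M_Q = 204.4 kN·m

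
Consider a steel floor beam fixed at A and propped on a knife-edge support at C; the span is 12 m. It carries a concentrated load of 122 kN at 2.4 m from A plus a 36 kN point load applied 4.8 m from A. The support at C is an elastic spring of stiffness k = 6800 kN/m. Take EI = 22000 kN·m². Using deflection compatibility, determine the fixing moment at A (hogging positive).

Remove the prop at C; the released (primary) structure is a cantilever built in at A.
Free-end deflection of the primary structure under the applied loading (downward +):
  point load 122 at a = 2.4: Pa²(3L − a)/(6EI) = 3935/EI
  point load 36 at a = 4.8: Pa²(3L − a)/(6EI) = 4313/EI
  δ_0 = 8248/EI
Flexibility coefficient — unit upward force at C: δ_{CC} = L³/(3EI) = 576/EI.
With EI = 22000 kN·m²: δ_0 = 0.37492 m and δ_{CC} = 0.026182 m/kN.
Compatibility — the spring shortens by R_C/k under the reaction it provides: δ_0 − R_C·δ_{CC} = R_C/k. With 1/k = 0.000147 m/kN, R_C = δ_0 / (δ_{CC} + 1/k) = 0.37492 / (0.026182 + 0.000147) = 14.24 kN.
Moment equilibrium about A: M_A = Σ(load moments about A) − R_C·L = 465.6 − 14.24×12 = 294.7 kN·m.

M_A = 294.7 kN·m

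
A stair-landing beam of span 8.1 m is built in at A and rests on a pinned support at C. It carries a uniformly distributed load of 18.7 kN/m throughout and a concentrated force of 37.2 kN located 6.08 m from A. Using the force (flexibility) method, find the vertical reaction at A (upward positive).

Remove the prop at C; the released (primary) structure is a cantilever built in at A.
Primary-structure tip deflection at C by superposition:
  UDL 18.7: wL⁴/(8EI) = 10062/EI
  point load 37.2 at a = 6.08: Pa²(3L − a)/(6EI) = 4176/EI
  δ_0 = 14238/EI
Tip deflection under a unit load at C: L³/(3EI) = 177.1/EI.
Compatibility at C: δ_0 − R_C·δ_{CC} = 0, so R_C = 14238/177.1 = 80.37 kN.
Vertical equilibrium: R_A = ΣP − R_C = 188.7 − 80.37 = 108.3 kN.

R_A = 108.3 kN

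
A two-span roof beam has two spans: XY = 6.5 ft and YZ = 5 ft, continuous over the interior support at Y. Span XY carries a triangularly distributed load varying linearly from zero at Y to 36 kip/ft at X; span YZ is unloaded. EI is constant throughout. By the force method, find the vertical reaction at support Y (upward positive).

Insert a hinge at Y; M_Y is the redundant, and each span becomes simply supported.
Rotations at Y on the released spans (each span's end-slope, ×1/EI):
  span XY: triangular load, peak 36: 7w₀L³/(360EI) = 192.2/EI
  relative rotation θ_0 = (192.2 + 0)/EI = 192.2/EI
A unit hogging moment at Y produces rotation L₁/(3EI) + L₂/(3EI) = 3.833/EI.
Compatibility: M_Y·(L₁+L₂)/(3EI) = θ_0, giving M_Y = 50.15 kip·ft (hogging).
Span XY, ΣM about X with M_Y applied at Y: R_Y^{XY}·6.5 = 253.5 + 50.15, so R_Y^{XY} = 46.72 kip and R_X = 117 − 46.72 = 70.28 kip.
Span YZ, ΣM about Z: R_Y^{YZ}·5 = 0 + 50.15, so R_Y^{YZ} = 10.03 kip and R_Z = 0 − 10.03 = -10.03 kip.
R_Y = 46.72 + 10.03 = 56.74 kip.

R_Y = 56.74 kip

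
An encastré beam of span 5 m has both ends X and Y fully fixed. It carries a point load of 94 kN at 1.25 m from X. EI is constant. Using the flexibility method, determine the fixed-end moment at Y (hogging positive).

M_Y = 22.03 kN·m

Take the two fixed-end moments M_X, M_Y as redundants; the released structure is the simple span XY.
On the primary (simply-supported) span, the end slopes from the loading are:
  at X: point load 94 at a = 1.25: Pab(L + b)/(6LEI) = 128.5/EI
  at Y: point load 94 at a = 1.25: Pab(L + a)/(6LEI) = 91.8/EI
  θ_X0 = 128.5/EI,  θ_Y0 = 91.8/EI
Flexibility coefficients: a unit moment at one end gives L/(3EI) there and L/(6EI) at the far end, so f₁₁ = f₂₂ = 1.667/EI and f₁₂ = f₂₁ = 0.8333/EI.
Compatibility — zero rotation at each built-in end:
  1.667 M_X + 0.8333 M_Y = 128.5
  0.8333 M_X + 1.667 M_Y = 91.8
Solving the pair gives M_X = 66.09 kN·m and M_Y = 22.03 kN·m (hogging).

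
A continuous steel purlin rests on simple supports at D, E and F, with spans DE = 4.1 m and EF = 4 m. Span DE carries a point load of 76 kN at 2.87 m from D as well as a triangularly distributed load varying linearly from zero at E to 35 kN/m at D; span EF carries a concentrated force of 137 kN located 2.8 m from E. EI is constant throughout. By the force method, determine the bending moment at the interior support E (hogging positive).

Insert a hinge at E; M_E is the redundant, and each span becomes simply supported.
End slopes at the hinge E, treating each span as simply supported:
  span DE: point load 76 at a = 2.87: Pab(L + a)/(6LEI) = 76.01/EI
  span DE: triangular load, peak 35: 7w₀L³/(360EI) = 46.9/EI
  span EF: point load 137 at a = 2.8: Pab(L + b)/(6LEI) = 99.74/EI
  relative rotation θ_0 = (122.9 + 99.74)/EI = 222.7/EI
A unit hogging moment at E produces rotation L₁/(3EI) + L₂/(3EI) = 2.7/EI.
Compatibility: M_E·(L₁+L₂)/(3EI) = θ_0, giving M_E = 82.46 kN·m (hogging).

M_E = 82.46 kN·m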